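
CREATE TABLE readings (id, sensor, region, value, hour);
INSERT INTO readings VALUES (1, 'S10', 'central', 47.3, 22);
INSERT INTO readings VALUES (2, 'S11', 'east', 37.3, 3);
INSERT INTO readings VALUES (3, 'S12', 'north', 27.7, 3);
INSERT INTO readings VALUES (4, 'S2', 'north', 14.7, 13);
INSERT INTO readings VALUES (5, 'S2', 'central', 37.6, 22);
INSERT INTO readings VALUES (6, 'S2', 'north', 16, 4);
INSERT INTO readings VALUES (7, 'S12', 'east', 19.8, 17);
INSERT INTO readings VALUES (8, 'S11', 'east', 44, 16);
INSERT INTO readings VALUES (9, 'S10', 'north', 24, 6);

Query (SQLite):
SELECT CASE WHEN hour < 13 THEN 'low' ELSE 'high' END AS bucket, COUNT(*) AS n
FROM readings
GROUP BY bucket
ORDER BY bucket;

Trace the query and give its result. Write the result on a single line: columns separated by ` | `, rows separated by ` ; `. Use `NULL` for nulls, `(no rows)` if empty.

Bucket rows by hour < 13 → 'low' else 'high'; count each bucket.

high | 5 ; low | 4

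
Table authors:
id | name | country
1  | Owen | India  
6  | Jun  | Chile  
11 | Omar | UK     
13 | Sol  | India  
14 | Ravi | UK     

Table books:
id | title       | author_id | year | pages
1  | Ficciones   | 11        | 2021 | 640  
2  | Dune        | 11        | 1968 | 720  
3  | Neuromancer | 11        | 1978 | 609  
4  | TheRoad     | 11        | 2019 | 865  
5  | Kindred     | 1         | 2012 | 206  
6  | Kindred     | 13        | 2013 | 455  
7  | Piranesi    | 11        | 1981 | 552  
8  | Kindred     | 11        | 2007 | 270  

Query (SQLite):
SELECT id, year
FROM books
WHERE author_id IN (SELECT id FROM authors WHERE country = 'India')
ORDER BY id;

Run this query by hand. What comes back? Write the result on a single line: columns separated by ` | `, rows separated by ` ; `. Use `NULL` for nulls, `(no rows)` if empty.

5 | 2012 ; 6 | 2013

Inner query: authors.id where country = 'India'.
Outer: keep books rows whose author_id is in that set.
Inner query → {1, 13}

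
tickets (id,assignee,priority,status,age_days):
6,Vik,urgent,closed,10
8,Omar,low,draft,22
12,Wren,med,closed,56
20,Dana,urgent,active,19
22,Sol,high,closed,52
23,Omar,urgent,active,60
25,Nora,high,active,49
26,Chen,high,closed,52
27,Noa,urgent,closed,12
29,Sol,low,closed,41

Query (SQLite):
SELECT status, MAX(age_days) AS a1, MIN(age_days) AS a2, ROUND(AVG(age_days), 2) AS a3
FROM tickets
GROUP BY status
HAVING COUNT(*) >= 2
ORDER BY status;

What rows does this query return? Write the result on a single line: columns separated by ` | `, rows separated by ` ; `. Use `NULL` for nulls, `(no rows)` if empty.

active | 60 | 19 | 42.67 ; closed | 56 | 10 | 37.17

Group tickets by status.
Per group compute: MAX(age_days), MIN(age_days), ROUND(AVG(age_days), 2).
HAVING: drop groups with fewer than 2 rows.
  active: ids {20, 23, 25} → MAX(age_days)=60, MIN(age_days)=19, ROUND(AVG(age_days), 2)=42.67
  closed: ids {6, 12, 22, 26, 27, 29} → MAX(age_days)=56, MIN(age_days)=10, ROUND(AVG(age_days), 2)=37.17
  draft: ids {8} → MAX(age_days)=22, MIN(age_days)=22, ROUND(AVG(age_days), 2)=22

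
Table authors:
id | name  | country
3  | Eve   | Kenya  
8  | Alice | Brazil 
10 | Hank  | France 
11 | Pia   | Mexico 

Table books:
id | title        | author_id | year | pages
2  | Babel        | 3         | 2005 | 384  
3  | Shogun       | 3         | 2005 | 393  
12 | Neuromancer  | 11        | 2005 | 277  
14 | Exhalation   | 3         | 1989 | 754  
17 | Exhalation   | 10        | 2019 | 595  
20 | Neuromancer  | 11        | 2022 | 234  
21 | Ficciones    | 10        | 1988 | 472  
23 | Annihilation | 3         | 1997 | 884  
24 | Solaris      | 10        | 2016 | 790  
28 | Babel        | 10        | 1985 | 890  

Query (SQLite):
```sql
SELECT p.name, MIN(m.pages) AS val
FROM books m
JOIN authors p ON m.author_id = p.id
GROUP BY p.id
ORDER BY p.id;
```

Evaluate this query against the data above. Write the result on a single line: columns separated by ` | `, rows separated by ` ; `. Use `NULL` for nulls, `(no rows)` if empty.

Join each books row to its authors via author_id.
Group joined rows by authors.id; compute MIN(m.pages) per group.
  3: ids {2, 3, 14, 23} → MIN(m.pages)=384
  10: ids {17, 21, 24, 28} → MIN(m.pages)=472
  11: ids {12, 20} → MIN(m.pages)=234

Eve | 384 ; Hank | 472 ; Pia | 234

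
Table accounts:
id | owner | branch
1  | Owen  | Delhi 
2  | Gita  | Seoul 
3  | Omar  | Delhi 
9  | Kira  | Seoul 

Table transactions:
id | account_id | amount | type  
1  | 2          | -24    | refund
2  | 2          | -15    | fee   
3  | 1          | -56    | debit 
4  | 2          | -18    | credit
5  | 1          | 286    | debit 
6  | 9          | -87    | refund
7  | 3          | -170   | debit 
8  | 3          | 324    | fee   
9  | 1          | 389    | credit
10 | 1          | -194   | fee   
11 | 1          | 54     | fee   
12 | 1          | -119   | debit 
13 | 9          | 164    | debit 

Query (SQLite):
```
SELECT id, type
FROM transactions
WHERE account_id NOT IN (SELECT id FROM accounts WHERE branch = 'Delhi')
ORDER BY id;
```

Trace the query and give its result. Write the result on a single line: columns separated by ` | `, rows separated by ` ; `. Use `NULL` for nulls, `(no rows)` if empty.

Inner query: accounts.id where branch = 'Delhi'.
Outer: keep transactions rows whose account_id is not in that set.
Inner query → {1, 3}

1 | refund ; 2 | fee ; 4 | credit ; 6 | refund ; 13 | debit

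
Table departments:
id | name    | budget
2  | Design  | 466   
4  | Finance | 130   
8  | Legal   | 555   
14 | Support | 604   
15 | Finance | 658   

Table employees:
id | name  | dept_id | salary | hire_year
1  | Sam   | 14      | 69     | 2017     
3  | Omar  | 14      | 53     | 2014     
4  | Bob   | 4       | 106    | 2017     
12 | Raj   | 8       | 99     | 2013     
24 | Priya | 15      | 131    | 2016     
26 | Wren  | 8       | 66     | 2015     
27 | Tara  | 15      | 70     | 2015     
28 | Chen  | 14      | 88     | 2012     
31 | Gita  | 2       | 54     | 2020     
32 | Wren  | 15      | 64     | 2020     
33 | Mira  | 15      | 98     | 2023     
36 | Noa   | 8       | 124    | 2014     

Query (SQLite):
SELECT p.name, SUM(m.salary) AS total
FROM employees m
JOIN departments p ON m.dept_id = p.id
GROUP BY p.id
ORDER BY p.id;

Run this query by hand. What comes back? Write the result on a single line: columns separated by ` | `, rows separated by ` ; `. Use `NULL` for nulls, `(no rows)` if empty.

Join each employees row to its departments via dept_id.
Group joined rows by departments.id; compute SUM(m.salary) per group.
  2: ids {31} → SUM(m.salary)=54
  4: ids {4} → SUM(m.salary)=106
  8: ids {12, 26, 36} → SUM(m.salary)=289
  14: ids {1, 3, 28} → SUM(m.salary)=210
  15: ids {24, 27, 32, 33} → SUM(m.salary)=363

Design | 54 ; Finance | 106 ; Legal | 289 ; Support | 210 ; Finance | 363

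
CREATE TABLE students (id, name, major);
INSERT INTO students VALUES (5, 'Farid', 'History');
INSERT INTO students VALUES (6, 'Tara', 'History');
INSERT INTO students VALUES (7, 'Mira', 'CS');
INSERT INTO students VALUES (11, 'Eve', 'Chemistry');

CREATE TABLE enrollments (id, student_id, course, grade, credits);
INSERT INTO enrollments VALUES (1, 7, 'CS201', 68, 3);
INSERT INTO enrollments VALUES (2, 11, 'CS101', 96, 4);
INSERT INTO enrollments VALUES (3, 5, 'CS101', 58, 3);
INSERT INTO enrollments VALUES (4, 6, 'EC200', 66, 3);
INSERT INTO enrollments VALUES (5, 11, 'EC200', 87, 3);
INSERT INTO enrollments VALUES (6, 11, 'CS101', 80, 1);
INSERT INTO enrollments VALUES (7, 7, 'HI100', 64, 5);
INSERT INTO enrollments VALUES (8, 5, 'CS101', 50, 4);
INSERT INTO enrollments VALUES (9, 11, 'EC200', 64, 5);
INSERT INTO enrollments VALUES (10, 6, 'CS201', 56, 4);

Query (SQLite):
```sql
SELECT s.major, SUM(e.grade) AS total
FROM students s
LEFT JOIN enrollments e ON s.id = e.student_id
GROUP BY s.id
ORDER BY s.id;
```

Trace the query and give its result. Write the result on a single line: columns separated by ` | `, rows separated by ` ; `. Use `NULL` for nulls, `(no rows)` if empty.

History | 108 ; History | 122 ; CS | 132 ; Chemistry | 327

LEFT JOIN keeps every students row; unmatched ones get NULL for enrollments columns.
Group by students.id and compute SUM(e.grade). SUM over an all-NULL group is NULL.
  5: ids {3, 8} → SUM(e.grade)=108
  6: ids {4, 10} → SUM(e.grade)=122
  7: ids {1, 7} → SUM(e.grade)=132
  11: ids {2, 5, 6, 9} → SUM(e.grade)=327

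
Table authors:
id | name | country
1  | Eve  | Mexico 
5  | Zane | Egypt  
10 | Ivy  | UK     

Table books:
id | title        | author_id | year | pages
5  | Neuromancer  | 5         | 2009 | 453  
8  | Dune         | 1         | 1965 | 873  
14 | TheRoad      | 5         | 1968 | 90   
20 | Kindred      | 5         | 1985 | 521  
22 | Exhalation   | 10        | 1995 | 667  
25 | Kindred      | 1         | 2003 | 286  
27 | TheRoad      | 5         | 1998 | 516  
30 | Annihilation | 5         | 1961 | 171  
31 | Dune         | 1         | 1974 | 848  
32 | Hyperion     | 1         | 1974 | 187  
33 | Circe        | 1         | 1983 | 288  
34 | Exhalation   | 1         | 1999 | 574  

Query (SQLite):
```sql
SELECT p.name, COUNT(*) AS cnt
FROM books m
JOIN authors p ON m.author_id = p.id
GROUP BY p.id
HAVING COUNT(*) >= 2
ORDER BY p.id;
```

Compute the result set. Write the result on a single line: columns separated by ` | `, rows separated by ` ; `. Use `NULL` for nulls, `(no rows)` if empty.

Join each books row to its authors via author_id.
Group joined rows by authors.id; compute COUNT(*) per group.
HAVING: keep groups with count ≥ 2.
  1: ids {8, 25, 31, 32, 33, 34} → COUNT(*)=6
  5: ids {5, 14, 20, 27, 30} → COUNT(*)=5
  10: ids {22} → COUNT(*)=1

Eve | 6 ; Zane | 5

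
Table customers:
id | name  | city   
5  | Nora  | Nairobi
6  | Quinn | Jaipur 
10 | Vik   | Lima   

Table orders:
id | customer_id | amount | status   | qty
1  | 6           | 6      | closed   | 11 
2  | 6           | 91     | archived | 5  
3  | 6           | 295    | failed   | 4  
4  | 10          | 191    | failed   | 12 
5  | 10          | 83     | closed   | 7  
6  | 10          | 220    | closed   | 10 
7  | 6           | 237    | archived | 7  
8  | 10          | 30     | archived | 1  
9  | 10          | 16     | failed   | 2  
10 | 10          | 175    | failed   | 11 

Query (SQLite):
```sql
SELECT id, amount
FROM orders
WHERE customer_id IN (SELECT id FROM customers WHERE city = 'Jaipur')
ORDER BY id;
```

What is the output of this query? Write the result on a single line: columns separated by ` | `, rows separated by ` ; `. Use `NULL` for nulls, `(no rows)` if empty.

1 | 6 ; 2 | 91 ; 3 | 295 ; 7 | 237

Inner query: customers.id where city = 'Jaipur'.
Outer: keep orders rows whose customer_id is in that set.
Inner query → {6}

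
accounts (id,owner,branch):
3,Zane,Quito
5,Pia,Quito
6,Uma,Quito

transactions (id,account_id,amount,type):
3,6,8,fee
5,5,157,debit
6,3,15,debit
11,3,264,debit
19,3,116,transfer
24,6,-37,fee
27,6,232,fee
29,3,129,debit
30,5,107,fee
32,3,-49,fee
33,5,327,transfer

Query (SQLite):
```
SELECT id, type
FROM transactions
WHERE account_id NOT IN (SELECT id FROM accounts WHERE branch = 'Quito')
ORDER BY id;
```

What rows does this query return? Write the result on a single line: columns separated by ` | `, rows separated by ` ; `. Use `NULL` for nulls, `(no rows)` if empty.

(no rows)

Inner query: accounts.id where branch = 'Quito'.
Outer: keep transactions rows whose account_id is not in that set.
Inner query → {3, 5, 6}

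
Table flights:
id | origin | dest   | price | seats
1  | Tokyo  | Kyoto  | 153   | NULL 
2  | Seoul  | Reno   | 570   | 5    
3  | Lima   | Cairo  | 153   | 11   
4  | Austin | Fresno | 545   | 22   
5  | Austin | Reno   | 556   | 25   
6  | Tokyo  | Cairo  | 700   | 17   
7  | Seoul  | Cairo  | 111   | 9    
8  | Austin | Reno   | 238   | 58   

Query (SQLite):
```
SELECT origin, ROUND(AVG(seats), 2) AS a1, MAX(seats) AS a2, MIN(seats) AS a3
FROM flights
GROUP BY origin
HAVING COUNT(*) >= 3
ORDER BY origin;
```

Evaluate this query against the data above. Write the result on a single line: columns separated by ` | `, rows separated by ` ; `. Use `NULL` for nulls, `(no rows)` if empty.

Austin | 35 | 58 | 22

Group flights by origin.
Per group compute: ROUND(AVG(seats), 2), MAX(seats), MIN(seats).
HAVING: drop groups with fewer than 3 rows.
  Austin: ids {4, 5, 8} → ROUND(AVG(seats), 2)=35, MAX(seats)=58, MIN(seats)=22
  Lima: ids {3} → ROUND(AVG(seats), 2)=11, MAX(seats)=11, MIN(seats)=11
  Seoul: ids {2, 7} → ROUND(AVG(seats), 2)=7, MAX(seats)=9, MIN(seats)=5
  Tokyo: ids {1, 6} → ROUND(AVG(seats), 2)=17, MAX(seats)=17, MIN(seats)=17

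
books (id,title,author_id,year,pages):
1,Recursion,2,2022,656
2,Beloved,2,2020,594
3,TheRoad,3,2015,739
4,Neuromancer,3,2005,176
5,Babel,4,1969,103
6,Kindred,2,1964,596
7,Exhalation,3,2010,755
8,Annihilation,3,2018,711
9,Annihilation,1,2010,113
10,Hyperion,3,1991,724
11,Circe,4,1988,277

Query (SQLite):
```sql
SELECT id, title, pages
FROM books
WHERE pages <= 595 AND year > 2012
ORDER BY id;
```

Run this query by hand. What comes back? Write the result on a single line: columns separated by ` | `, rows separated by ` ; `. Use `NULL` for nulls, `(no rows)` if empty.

pages <= 595: ids {2, 4, 5, 9, 11}
year > 2012: ids {1, 2, 3, 8}
Combine with AND.

2 | Beloved | 594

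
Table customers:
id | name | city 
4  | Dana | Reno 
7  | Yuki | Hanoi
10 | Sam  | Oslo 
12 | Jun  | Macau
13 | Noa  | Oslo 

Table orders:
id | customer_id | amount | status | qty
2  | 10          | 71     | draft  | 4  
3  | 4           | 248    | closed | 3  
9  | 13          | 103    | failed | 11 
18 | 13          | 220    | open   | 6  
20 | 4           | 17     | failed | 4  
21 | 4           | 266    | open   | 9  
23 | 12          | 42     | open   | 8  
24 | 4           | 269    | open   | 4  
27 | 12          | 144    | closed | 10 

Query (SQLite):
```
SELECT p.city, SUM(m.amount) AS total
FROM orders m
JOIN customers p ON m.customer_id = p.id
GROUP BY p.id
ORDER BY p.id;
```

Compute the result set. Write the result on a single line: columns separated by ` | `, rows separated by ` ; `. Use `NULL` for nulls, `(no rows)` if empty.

Reno | 800 ; Oslo | 71 ; Macau | 186 ; Oslo | 323

Join each orders row to its customers via customer_id.
Group joined rows by customers.id; compute SUM(m.amount) per group.
  4: ids {3, 20, 21, 24} → SUM(m.amount)=800
  10: ids {2} → SUM(m.amount)=71
  12: ids {23, 27} → SUM(m.amount)=186
  13: ids {9, 18} → SUM(m.amount)=323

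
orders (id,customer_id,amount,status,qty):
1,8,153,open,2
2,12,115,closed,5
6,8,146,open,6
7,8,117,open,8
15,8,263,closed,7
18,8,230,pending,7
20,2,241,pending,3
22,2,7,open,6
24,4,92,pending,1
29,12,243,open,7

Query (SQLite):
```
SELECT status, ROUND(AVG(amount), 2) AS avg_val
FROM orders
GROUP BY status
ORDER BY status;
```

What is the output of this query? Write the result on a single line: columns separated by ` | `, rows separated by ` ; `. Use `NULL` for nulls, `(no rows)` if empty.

Partition orders by status; compute ROUND(AVG(amount), 2) within each group.
  closed: ids {2, 15} → ROUND(AVG(amount), 2)=189
  open: ids {1, 6, 7, 22, 29} → ROUND(AVG(amount), 2)=133.2
  pending: ids {18, 20, 24} → ROUND(AVG(amount), 2)=187.67

closed | 189 ; open | 133.2 ; pending | 187.67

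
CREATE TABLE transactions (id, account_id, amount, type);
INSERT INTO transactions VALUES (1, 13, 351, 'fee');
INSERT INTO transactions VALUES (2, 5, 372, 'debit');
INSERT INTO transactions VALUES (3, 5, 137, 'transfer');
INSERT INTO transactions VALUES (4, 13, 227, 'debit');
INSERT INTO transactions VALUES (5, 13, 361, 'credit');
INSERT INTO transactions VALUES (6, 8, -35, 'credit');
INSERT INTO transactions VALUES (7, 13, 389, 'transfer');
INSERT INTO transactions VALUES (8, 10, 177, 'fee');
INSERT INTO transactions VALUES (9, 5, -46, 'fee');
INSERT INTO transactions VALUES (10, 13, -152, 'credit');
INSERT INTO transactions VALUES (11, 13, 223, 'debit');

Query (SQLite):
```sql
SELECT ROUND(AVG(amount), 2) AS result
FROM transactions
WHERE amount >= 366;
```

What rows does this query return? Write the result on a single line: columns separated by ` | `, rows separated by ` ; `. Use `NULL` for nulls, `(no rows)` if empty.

380.5

Rows where amount >= 366 → amount values: [372, 389].
AVG = 761 / 2 (rounded to 2 dp).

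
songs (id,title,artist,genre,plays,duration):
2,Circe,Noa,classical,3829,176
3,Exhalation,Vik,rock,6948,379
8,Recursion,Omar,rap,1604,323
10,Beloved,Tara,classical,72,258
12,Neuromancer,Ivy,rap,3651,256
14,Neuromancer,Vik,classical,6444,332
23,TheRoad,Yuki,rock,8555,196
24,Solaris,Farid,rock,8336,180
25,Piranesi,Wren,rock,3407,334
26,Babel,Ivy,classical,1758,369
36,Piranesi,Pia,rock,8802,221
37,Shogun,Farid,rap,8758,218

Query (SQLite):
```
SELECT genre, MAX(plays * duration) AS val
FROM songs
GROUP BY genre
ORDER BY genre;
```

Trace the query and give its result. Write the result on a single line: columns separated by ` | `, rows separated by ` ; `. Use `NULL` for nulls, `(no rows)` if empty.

For each row compute plays * duration.
Group by genre; take MAX of the expression per group.
  classical: ids {2, 10, 14, 26} → MAX(plays * duration)=2139408
  rap: ids {8, 12, 37} → MAX(plays * duration)=1909244
  rock: ids {3, 23, 24, 25, 36} → MAX(plays * duration)=2633292

classical | 2139408 ; rap | 1909244 ; rock | 2633292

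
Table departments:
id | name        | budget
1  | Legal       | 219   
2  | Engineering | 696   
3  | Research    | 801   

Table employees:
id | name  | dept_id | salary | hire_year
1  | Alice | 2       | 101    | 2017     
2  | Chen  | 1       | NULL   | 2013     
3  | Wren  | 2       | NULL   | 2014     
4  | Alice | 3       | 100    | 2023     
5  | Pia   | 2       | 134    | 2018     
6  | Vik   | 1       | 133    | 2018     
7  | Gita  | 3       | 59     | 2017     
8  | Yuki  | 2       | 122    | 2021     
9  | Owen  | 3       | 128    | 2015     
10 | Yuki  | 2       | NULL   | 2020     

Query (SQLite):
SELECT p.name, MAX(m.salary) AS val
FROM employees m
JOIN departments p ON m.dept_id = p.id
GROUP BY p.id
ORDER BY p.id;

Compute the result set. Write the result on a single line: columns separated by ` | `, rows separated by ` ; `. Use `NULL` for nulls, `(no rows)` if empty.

Legal | 133 ; Engineering | 134 ; Research | 128

Join each employees row to its departments via dept_id.
Group joined rows by departments.id; compute MAX(m.salary) per group.
  1: ids {2, 6} → MAX(m.salary)=133
  2: ids {1, 3, 5, 8, 10} → MAX(m.salary)=134
  3: ids {4, 7, 9} → MAX(m.salary)=128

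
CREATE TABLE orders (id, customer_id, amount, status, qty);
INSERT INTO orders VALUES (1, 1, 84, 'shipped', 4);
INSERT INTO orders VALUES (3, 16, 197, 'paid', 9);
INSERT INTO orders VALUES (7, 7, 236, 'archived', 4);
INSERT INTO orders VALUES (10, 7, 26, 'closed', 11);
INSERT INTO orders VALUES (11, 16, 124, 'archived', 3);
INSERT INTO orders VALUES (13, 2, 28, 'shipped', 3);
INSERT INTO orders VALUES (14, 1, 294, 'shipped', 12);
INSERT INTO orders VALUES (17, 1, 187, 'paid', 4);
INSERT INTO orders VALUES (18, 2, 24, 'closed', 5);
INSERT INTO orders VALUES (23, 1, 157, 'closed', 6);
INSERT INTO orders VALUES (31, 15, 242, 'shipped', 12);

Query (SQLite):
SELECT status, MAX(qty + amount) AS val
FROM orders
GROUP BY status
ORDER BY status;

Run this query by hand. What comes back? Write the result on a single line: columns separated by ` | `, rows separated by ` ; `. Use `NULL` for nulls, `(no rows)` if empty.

For each row compute qty + amount.
Group by status; take MAX of the expression per group.
  archived: ids {7, 11} → MAX(qty + amount)=240
  closed: ids {10, 18, 23} → MAX(qty + amount)=163
  paid: ids {3, 17} → MAX(qty + amount)=206
  shipped: ids {1, 13, 14, 31} → MAX(qty + amount)=306

archived | 240 ; closed | 163 ; paid | 206 ; shipped | 306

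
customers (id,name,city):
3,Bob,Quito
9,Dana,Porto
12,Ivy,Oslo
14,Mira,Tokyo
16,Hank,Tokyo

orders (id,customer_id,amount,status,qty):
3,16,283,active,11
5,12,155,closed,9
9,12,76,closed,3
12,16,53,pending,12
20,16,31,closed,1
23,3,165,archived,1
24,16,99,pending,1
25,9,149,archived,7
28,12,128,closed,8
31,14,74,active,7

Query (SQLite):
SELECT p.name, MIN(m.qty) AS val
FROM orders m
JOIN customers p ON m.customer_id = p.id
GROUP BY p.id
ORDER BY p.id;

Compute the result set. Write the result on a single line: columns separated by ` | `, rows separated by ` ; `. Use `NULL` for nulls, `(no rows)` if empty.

Bob | 1 ; Dana | 7 ; Ivy | 3 ; Mira | 7 ; Hank | 1

Join each orders row to its customers via customer_id.
Group joined rows by customers.id; compute MIN(m.qty) per group.
  3: ids {23} → MIN(m.qty)=1
  9: ids {25} → MIN(m.qty)=7
  12: ids {5, 9, 28} → MIN(m.qty)=3
  14: ids {31} → MIN(m.qty)=7
  16: ids {3, 12, 20, 24} → MIN(m.qty)=1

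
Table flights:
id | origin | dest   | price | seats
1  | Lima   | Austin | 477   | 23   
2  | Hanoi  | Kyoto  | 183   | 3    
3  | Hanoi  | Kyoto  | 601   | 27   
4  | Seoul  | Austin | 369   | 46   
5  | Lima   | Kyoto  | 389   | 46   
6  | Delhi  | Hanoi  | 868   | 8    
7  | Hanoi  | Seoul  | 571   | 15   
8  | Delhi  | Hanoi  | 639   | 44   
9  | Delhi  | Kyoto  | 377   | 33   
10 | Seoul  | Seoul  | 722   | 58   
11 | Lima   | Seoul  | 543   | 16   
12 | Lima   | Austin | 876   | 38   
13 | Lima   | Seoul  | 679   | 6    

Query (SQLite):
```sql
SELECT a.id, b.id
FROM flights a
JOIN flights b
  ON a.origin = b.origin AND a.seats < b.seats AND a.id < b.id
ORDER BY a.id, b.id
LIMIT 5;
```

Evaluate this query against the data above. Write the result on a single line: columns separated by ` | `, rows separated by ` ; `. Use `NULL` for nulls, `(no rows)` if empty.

1 | 5 ; 1 | 12 ; 2 | 3 ; 2 | 7 ; 4 | 10

Pairs (a,b) with same origin, a.seats < b.seats, a.id < b.id.
origin groups: Delhi:{6,8,9} Hanoi:{2,3,7} Lima:{1,5,11,12,13} Seoul:{4,10}
Ordered by (a.id, b.id); first 5.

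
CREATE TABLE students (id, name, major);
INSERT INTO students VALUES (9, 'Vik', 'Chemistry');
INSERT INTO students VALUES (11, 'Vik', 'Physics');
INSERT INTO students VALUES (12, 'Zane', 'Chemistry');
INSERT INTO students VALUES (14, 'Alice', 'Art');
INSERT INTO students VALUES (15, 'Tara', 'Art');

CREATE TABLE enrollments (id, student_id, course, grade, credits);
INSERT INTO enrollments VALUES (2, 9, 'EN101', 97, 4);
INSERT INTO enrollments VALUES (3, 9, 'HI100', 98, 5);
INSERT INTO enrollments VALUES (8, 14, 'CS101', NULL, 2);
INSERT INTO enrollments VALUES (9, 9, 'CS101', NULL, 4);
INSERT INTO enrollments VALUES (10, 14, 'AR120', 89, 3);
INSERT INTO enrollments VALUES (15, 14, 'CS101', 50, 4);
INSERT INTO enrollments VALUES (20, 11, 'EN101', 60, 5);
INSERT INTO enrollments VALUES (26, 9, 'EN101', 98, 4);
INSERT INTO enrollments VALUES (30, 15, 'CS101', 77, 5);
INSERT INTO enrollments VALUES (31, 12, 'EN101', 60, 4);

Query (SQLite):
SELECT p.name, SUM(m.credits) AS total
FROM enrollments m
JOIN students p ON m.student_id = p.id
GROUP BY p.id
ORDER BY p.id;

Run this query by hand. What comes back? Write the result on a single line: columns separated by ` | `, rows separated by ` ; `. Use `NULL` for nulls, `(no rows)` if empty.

Vik | 17 ; Vik | 5 ; Zane | 4 ; Alice | 9 ; Tara | 5

Join each enrollments row to its students via student_id.
Group joined rows by students.id; compute SUM(m.credits) per group.
  9: ids {2, 3, 9, 26} → SUM(m.credits)=17
  11: ids {20} → SUM(m.credits)=5
  12: ids {31} → SUM(m.credits)=4
  14: ids {8, 10, 15} → SUM(m.credits)=9
  15: ids {30} → SUM(m.credits)=5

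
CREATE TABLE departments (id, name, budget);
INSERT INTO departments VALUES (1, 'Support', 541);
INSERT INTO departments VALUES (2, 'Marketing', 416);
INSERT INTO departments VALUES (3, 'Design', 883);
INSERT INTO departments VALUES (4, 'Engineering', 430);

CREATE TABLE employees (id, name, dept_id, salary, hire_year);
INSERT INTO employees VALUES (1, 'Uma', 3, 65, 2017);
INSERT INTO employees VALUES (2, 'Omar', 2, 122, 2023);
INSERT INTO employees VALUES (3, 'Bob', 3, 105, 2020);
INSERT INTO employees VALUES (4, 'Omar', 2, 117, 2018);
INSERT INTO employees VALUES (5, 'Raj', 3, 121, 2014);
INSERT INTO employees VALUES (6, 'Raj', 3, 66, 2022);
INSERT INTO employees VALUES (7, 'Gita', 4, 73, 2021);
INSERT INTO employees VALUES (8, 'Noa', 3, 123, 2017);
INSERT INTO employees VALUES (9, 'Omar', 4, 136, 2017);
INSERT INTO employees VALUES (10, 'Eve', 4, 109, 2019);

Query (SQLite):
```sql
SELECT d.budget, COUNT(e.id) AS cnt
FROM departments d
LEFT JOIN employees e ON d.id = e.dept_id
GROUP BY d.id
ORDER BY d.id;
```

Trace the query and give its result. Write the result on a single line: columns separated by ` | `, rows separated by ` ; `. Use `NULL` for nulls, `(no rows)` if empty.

LEFT JOIN keeps every departments row; unmatched ones get NULL for employees columns.
Group by departments.id and compute COUNT(e.id). COUNT(col) of an all-NULL group is 0.
  1: ids {—} → COUNT(e.id)=0
  2: ids {2, 4} → COUNT(e.id)=2
  3: ids {1, 3, 5, 6, 8} → COUNT(e.id)=5
  4: ids {7, 9, 10} → COUNT(e.id)=3

541 | 0 ; 416 | 2 ; 883 | 5 ; 430 | 3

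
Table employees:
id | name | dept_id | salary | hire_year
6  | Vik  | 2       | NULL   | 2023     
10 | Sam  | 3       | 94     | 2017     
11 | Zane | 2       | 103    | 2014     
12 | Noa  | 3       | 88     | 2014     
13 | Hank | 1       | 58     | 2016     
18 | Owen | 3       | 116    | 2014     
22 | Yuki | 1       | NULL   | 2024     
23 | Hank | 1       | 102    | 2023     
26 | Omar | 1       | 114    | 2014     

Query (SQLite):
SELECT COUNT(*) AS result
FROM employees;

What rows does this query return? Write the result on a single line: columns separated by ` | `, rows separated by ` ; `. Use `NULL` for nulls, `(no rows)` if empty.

All hire_year values: [2023, 2017, 2014, 2014, 2016, 2014, 2024, 2023, 2014].
COUNT(*) counts rows → 9.

9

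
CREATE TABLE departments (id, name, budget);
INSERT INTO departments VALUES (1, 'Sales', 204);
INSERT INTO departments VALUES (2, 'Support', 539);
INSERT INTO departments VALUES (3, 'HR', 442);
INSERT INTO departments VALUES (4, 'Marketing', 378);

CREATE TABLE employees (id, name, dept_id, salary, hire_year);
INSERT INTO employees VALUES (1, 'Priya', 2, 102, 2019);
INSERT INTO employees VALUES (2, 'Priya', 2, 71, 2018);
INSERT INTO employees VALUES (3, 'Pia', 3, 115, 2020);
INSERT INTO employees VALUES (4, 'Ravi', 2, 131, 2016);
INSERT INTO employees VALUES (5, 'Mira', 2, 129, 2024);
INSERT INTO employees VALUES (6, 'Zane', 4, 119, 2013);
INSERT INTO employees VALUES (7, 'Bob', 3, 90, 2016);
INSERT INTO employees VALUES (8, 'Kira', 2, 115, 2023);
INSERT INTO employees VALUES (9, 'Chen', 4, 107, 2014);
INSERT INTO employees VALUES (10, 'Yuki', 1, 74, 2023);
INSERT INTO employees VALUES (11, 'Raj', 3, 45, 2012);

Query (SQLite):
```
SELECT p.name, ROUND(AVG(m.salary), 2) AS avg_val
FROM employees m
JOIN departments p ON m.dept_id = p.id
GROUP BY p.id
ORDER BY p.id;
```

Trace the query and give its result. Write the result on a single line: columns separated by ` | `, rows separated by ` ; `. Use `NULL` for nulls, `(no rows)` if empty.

Sales | 74 ; Support | 109.6 ; HR | 83.33 ; Marketing | 113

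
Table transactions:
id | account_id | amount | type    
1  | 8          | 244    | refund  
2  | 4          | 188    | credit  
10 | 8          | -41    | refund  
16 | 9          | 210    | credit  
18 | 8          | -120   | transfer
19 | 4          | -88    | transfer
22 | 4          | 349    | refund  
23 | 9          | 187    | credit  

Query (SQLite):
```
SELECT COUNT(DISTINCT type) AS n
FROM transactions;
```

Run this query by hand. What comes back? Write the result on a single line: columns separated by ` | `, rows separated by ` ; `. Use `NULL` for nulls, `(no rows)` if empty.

3

Count distinct non-NULL type values.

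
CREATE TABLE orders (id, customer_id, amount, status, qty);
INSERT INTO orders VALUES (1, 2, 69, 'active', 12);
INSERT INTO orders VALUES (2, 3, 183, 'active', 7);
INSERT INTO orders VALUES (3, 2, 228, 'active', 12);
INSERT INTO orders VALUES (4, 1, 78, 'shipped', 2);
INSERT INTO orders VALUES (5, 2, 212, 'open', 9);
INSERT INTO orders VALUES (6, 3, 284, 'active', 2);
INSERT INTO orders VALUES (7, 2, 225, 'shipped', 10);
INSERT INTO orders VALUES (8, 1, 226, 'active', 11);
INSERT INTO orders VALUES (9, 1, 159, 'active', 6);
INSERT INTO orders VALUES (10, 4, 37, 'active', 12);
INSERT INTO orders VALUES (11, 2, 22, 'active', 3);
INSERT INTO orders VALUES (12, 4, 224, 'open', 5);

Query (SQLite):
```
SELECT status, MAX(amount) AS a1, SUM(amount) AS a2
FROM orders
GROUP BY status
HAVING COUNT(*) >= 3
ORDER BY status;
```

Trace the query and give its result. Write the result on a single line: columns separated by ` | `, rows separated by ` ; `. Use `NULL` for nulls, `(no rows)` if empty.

active | 284 | 1208

Group orders by status.
Per group compute: MAX(amount), SUM(amount).
HAVING: drop groups with fewer than 3 rows.
  active: ids {1, 2, 3, 6, 8, 9, 10, 11} → MAX(amount)=284, SUM(amount)=1208
  open: ids {5, 12} → MAX(amount)=224, SUM(amount)=436
  shipped: ids {4, 7} → MAX(amount)=225, SUM(amount)=303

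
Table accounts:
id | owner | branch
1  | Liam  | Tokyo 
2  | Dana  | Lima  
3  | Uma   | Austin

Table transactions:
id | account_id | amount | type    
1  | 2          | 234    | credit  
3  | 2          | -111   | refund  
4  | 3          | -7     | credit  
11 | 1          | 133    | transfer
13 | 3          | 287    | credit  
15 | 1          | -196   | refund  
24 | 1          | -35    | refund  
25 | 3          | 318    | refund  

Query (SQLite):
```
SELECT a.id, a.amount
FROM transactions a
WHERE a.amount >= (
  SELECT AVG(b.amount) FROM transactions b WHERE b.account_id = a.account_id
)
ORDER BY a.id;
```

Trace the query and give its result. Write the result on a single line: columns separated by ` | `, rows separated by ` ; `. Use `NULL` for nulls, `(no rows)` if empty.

1 | 234 ; 11 | 133 ; 13 | 287 ; 25 | 318

For each transactions row a, compute AVG(amount) over rows sharing a.account_id.
Keep row a if a.amount >= that per-group AVG.
  account_id=1: AVG(amount) = -32.666667
  account_id=2: AVG(amount) = 61.5
  account_id=3: AVG(amount) = 199.333333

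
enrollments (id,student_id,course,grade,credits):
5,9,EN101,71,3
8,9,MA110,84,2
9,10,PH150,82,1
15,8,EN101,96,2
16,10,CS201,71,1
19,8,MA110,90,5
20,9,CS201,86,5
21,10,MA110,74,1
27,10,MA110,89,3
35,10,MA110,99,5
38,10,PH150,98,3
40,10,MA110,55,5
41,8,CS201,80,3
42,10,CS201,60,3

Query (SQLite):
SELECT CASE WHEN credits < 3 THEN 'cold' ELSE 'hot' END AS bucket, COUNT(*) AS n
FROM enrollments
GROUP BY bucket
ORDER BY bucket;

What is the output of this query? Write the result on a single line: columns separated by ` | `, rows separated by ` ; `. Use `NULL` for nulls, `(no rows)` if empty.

cold | 5 ; hot | 9

Bucket rows by credits < 3 → 'cold' else 'hot'; count each bucket.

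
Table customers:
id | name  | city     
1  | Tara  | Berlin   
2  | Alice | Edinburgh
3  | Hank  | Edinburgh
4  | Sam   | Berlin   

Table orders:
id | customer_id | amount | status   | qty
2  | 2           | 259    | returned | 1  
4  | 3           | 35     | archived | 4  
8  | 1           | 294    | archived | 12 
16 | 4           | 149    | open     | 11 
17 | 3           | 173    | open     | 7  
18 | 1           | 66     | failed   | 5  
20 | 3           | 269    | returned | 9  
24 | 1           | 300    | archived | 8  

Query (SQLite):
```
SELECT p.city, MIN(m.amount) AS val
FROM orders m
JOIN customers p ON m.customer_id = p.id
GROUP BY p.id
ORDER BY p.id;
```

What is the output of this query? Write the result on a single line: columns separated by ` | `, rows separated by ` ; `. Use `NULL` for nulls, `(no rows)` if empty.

Berlin | 66 ; Edinburgh | 259 ; Edinburgh | 35 ; Berlin | 149

Join each orders row to its customers via customer_id.
Group joined rows by customers.id; compute MIN(m.amount) per group.
  1: ids {8, 18, 24} → MIN(m.amount)=66
  2: ids {2} → MIN(m.amount)=259
  3: ids {4, 17, 20} → MIN(m.amount)=35
  4: ids {16} → MIN(m.amount)=149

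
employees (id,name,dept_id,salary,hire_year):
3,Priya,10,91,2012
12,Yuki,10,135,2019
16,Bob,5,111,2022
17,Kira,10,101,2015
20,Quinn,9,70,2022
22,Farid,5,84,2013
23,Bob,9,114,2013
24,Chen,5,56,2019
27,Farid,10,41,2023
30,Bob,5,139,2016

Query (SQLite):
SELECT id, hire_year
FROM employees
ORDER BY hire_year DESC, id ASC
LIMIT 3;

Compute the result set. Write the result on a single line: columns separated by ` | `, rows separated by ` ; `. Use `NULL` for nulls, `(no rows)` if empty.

27 | 2023 ; 16 | 2022 ; 20 | 2022

Sort by hire_year desc, tiebreak id asc: (2023, id=27), (2022, id=16), (2022, id=20), (2019, id=12), (2019, id=24), (2016, id=30) …. Take first 3.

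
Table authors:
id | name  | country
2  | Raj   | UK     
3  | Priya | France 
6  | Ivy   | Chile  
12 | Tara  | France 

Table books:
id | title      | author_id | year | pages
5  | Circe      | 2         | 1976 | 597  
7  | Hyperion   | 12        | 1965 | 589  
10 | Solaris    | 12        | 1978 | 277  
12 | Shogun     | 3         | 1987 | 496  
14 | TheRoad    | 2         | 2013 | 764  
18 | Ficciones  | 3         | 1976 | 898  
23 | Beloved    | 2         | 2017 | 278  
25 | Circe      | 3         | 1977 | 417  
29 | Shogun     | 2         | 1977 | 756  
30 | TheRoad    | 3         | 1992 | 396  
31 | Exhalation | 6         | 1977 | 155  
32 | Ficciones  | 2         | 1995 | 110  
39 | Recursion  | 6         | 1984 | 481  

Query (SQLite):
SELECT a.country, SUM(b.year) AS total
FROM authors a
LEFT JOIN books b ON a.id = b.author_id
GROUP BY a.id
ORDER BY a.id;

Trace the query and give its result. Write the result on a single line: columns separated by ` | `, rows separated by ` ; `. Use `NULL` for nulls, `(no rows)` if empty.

UK | 9978 ; France | 7932 ; Chile | 3961 ; France | 3943

LEFT JOIN keeps every authors row; unmatched ones get NULL for books columns.
Group by authors.id and compute SUM(b.year). SUM over an all-NULL group is NULL.
  2: ids {5, 14, 23, 29, 32} → SUM(b.year)=9978
  3: ids {12, 18, 25, 30} → SUM(b.year)=7932
  6: ids {31, 39} → SUM(b.year)=3961
  12: ids {7, 10} → SUM(b.year)=3943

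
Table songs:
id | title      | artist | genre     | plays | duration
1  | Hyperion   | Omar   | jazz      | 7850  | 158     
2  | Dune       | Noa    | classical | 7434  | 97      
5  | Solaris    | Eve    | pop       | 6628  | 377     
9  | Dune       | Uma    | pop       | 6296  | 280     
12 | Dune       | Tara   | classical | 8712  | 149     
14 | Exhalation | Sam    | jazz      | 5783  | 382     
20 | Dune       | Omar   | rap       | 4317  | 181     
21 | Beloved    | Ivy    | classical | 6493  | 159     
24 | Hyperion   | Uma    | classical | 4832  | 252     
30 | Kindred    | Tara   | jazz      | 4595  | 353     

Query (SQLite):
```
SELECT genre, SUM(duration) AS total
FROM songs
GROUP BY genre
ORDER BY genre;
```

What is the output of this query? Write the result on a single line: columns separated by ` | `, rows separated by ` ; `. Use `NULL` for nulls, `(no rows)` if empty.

classical | 657 ; jazz | 893 ; pop | 657 ; rap | 181

Partition songs by genre; compute SUM(duration) within each group.
  classical: ids {2, 12, 21, 24} → SUM(duration)=657
  jazz: ids {1, 14, 30} → SUM(duration)=893
  pop: ids {5, 9} → SUM(duration)=657
  rap: ids {20} → SUM(duration)=181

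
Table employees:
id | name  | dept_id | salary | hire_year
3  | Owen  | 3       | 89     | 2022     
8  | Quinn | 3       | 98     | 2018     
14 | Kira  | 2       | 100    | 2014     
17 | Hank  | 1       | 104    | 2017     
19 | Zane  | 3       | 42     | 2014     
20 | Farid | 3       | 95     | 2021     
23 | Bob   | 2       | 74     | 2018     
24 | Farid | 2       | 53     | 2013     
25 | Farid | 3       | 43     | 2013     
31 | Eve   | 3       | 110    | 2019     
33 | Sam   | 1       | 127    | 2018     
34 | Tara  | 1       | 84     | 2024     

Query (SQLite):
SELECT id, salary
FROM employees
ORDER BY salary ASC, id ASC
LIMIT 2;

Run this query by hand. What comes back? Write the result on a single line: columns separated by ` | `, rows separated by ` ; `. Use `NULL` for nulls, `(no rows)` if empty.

Sort by salary asc, tiebreak id asc: (42, id=19), (43, id=25), (53, id=24), (74, id=23), (84, id=34) …. Take first 2.

19 | 42 ; 25 | 43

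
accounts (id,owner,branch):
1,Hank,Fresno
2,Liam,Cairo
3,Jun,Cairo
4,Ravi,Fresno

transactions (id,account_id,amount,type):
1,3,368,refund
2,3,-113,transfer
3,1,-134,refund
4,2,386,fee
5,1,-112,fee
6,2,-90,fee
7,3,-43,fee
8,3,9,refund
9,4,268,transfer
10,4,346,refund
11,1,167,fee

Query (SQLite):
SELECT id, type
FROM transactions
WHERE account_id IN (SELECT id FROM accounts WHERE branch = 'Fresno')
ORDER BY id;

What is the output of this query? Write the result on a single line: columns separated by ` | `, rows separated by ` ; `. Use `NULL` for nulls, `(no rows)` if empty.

3 | refund ; 5 | fee ; 9 | transfer ; 10 | refund ; 11 | fee

Inner query: accounts.id where branch = 'Fresno'.
Outer: keep transactions rows whose account_id is in that set.
Inner query → {1, 4}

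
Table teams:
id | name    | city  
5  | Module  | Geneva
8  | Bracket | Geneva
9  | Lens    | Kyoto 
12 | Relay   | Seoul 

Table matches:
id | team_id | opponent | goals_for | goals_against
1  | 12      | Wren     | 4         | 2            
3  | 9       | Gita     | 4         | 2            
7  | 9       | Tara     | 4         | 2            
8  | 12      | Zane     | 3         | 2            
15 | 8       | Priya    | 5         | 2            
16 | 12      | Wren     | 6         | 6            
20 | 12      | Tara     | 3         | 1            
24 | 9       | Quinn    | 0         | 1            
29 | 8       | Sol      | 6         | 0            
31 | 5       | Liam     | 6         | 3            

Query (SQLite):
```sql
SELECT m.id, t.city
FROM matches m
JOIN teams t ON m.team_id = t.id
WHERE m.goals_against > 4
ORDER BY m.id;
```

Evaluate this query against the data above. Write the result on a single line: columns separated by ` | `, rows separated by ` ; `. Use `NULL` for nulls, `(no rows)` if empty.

16 | Seoul

Each matches row matches the teams row where team_id = teams.id.
Then keep rows with m.goals_against > 4.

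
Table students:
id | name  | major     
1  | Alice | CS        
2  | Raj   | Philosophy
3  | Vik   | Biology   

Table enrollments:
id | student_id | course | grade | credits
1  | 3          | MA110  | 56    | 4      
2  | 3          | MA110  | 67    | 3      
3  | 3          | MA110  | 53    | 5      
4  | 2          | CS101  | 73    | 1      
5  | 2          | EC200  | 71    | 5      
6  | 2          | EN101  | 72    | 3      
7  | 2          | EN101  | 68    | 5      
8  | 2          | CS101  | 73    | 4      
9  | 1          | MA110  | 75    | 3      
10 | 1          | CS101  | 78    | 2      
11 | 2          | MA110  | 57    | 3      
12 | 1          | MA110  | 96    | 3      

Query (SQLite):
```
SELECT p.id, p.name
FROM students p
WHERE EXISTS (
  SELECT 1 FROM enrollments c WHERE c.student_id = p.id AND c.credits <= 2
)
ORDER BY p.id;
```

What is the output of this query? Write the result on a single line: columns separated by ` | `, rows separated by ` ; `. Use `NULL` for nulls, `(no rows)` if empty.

For each students row, check whether any enrollments with matching student_id has credits <= 2.
Keep rows where that is true.

1 | Alice ; 2 | Raj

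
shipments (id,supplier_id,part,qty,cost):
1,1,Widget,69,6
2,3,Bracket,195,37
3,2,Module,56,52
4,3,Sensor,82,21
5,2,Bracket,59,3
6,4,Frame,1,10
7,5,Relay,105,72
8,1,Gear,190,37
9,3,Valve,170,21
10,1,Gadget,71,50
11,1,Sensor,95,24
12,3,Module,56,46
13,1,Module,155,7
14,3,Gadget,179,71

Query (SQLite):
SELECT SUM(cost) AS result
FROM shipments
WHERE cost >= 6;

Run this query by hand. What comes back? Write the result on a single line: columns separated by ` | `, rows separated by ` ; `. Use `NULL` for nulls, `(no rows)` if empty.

454

Rows where cost >= 6 → cost values: [6, 37, 52, 21, 10, 72, 37, 21, 50, 24, 46, 7, 71].
SUM of non-NULL values = 454.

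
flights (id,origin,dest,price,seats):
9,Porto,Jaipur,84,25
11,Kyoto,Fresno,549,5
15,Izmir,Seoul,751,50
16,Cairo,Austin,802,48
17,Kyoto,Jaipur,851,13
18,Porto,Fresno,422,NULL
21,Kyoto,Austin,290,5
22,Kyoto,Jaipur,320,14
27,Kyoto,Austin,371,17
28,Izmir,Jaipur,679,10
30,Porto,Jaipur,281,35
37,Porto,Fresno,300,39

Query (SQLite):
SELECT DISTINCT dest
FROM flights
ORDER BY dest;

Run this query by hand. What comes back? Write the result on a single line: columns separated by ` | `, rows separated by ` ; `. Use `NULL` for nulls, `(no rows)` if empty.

Collect distinct dest values from flights.

Austin ; Fresno ; Jaipur ; Seoul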